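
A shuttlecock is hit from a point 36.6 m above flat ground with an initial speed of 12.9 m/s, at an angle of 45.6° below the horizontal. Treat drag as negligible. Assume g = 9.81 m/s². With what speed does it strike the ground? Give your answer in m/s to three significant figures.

29.7 m/s

Components: vₓ = 12.90 cos 45.6° = 9.026 m/s, v_y0 = −9.217 m/s (downward).
Vertical motion (up positive, ground at y = 0): 4.905 t² − (−9.217) t − 36.6 = 0, so t = (−9.217 + √(9.217² + 2·9.81·36.6)) / 9.81 = (−9.217 + 28.34) / 9.81 = 1.949 s.
Vertical velocity at impact: v_y = v_y0 − g t = −9.217 − 9.81 × 1.949 = −28.34 m/s.
Speed: |v| = √(vₓ² + v_y²) = √(9.026² + 28.34²) = 29.74 m/s.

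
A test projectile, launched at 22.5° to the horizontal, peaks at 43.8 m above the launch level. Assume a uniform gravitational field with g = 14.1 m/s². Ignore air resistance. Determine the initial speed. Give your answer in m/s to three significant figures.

At the peak v_y = 0, so v_y0 = √(2gH) = √(2 × 14.1 × 43.8) = 35.14 m/s.
v_y0 = v₀ sin θ ⇒ v₀ = 35.14 / sin 22.5° = 91.84 m/s.

91.8 m/s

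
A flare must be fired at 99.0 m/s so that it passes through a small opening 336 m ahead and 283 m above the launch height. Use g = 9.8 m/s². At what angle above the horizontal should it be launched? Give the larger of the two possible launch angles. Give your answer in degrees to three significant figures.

77.9°

Trajectory: y = x tanθ − g x² (1 + tan²θ)/(2v₀²). With x = 336, y = 283, v₀ = 99.0, g = 9.80:
56.44 tan²θ − 336 tanθ + (339.4) = 0.
tanθ = [336 ± √(336² − 4 × 56.44 × (339.4))] / (2 × 56.44) = (336 ± 190.4) / 112.9, giving tanθ = 1.290 or 4.663.
θ = 52.21° or 77.90°; the larger is 77.90°.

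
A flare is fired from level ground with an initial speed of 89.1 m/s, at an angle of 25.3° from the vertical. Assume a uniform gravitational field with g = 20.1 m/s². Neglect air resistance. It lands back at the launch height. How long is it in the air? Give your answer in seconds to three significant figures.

8.02 s

vₓ = 89.10 sin 25.3° = 38.08 m/s; v_y0 = 89.10 cos 25.3° = 80.55 m/s.
It returns to y = 0 when t = 2 v_y0 / g = 2(80.55)/20.1 = 8.015 s.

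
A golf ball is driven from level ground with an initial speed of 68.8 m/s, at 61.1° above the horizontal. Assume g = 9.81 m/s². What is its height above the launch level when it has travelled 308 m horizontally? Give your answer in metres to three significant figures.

Horizontal component vₓ = 68.80 cos 61.1° = 33.25 m/s; vertical v_y0 = 68.80 sin 61.1° = 60.23 m/s.
At x = 308 m, t = x/vₓ = 308/33.25 = 9.263 s.
Height: y = v_y0 t − ½ g t² = 60.23 × 9.263 − 4.905 × 9.263² = 557.9 − 420.9 = 137.1 m.

137 m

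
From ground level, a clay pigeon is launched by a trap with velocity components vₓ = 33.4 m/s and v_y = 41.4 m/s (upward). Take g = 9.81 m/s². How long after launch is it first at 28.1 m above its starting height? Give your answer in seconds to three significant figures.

0.744 s

Set y = v_y0 t − ½ g t² = 28.1: 4.905 t² − 41.40 t + 28.1 = 0.
t = [41.40 ± √(41.40² − 2·9.81·28.1)] / 9.81 = (41.40 ± 34.10) / 9.81, so t = 0.7444 s or t = 7.696 s.
The first (ascending) time is 0.7444 s.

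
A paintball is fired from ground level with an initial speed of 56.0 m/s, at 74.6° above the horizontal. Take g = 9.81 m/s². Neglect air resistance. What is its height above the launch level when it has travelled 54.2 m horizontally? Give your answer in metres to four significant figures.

131.6 m

Components: vₓ = 56.00 cos 74.6° = 14.87 m/s, v_y0 = 56.00 sin 74.6° = 53.99 m/s.
At x = 54.2 m, t = x/vₓ = 54.2/14.87 = 3.645 s.
Height: y = v_y0 t − ½ g t² = 53.99 × 3.645 − 4.905 × 3.645² = 196.8 − 65.16 = 131.6 m.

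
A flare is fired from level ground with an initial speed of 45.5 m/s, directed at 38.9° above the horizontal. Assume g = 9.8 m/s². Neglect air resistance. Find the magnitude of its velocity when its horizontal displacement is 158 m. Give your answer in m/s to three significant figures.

38.5 m/s

vₓ = 45.50 cos 38.9° = 35.41 m/s; v_y0 = 45.50 sin 38.9° = 28.57 m/s.
Time to reach x = 158 m: t = x/vₓ = 158/35.41 = 4.462 s.
Vertical velocity there: v_y = v_y0 − g t = 28.57 − 9.80 × 4.462 = −15.16 m/s.
Speed: √(vₓ² + v_y²) = √(35.41² + 15.16²) = 38.52 m/s.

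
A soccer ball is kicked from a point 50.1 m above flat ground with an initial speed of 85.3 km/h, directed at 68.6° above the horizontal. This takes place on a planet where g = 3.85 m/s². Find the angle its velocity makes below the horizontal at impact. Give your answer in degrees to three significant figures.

73.7°

Convert: 85.3 km/h = 85.3/3.6 = 23.69 m/s.
Horizontal component vₓ = 23.69 cos 68.6° = 8.646 m/s; vertical v_y0 = 23.69 sin 68.6° = 22.06 m/s.
With up positive and y = 0 at the ground: y(t) = 50.1 + (22.06) t − 1.925 t². Setting y = 0 and taking the positive root: t = [22.06 + √(22.06² + 2·3.85·50.1)] / 3.85 = (22.06 + 29.54) / 3.85 = 13.40 s.
At impact: v_y = v_y0 − g t = −29.54 m/s; vₓ = 8.646 m/s.
Angle below horizontal: arctan(|v_y|/vₓ) = arctan(29.54/8.646) = 73.69°.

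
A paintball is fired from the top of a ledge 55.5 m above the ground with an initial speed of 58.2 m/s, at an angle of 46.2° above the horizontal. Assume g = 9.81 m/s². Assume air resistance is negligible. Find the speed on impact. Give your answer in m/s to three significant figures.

Components: vₓ = 58.20 cos 46.2° = 40.28 m/s, v_y0 = 58.20 sin 46.2° = 42.01 m/s.
With up positive and y = 0 at the ground: y(t) = 55.5 + (42.01) t − 4.905 t². Setting y = 0 and taking the positive root: t = [42.01 + √(42.01² + 2·9.81·55.5)] / 9.81 = (42.01 + 53.42) / 9.81 = 9.727 s.
Vertical velocity at impact: v_y = v_y0 − g t = 42.01 − 9.81 × 9.727 = −53.42 m/s.
Speed: |v| = √(vₓ² + v_y²) = √(40.28² + 53.42²) = 66.90 m/s.

66.9 m/s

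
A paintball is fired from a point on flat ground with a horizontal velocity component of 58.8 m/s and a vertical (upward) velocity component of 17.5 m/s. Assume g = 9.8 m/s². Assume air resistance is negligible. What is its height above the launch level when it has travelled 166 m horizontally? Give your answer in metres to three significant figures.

10.4 m

Time to reach x = 166 m: t = x/vₓ = 166/58.80 = 2.823 s.
Height: y = v_y0 t − ½ g t² = 17.50 × 2.823 − 4.900 × 2.823² = 49.40 − 39.05 = 10.35 m.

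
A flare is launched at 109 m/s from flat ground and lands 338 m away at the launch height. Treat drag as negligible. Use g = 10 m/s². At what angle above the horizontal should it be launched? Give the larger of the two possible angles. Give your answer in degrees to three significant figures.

R = v₀² sin 2θ / g gives sin 2θ = gR/v₀² = 10.0·338/109² = 0.2845.
2θ = 16.53° or 180° − 16.53° = 163.5°, so θ = 8.264° or 81.74°.
The larger angle is 81.74°.

81.7°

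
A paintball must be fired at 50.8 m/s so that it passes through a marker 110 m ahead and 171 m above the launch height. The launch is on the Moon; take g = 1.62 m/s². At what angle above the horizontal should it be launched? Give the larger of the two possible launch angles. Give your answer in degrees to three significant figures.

Trajectory: y = x tanθ − g x² (1 + tan²θ)/(2v₀²). With x = 110, y = 171, v₀ = 50.8, g = 1.62:
3.798 tan²θ − 110 tanθ + (174.8) = 0.
tanθ = [110 ± √(110² − 4 × 3.798 × (174.8))] / (2 × 3.798) = (110 ± 97.18) / 7.596, giving tanθ = 1.687 or 27.28.
θ = 59.35° or 87.90°; the larger is 87.90°.

87.9°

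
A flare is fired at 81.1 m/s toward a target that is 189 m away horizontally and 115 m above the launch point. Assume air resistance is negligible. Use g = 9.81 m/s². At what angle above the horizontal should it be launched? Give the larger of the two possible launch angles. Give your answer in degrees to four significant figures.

Trajectory: y = x tanθ − g x² (1 + tan²θ)/(2v₀²). With x = 189, y = 115, v₀ = 81.1, g = 9.81:
26.64 tan²θ − 189 tanθ + (141.6) = 0.
tanθ = [189 ± √(189² − 4 × 26.64 × (141.6))] / (2 × 26.64) = (189 ± 143.6) / 53.28, giving tanθ = 0.8516 or 6.243.
θ = 40.42° or 80.90°; the larger is 80.90°.

80.90°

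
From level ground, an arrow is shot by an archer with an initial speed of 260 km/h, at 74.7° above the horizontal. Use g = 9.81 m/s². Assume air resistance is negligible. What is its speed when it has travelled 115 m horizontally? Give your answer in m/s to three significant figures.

Convert: 260 km/h = 260/3.6 = 72.22 m/s.
Components: vₓ = 72.22 cos 74.7° = 19.06 m/s, v_y0 = 72.22 sin 74.7° = 69.66 m/s.
Time to reach x = 115 m: t = x/vₓ = 115/19.06 = 6.034 s.
Vertical velocity there: v_y = v_y0 − g t = 69.66 − 9.81 × 6.034 = 10.47 m/s.
Speed: √(vₓ² + v_y²) = √(19.06² + 10.47²) = 21.74 m/s.

21.7 m/s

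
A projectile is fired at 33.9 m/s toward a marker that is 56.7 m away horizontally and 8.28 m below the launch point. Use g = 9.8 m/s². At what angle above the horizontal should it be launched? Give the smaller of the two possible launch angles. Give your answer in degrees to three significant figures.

Trajectory: y = x tanθ − g x² (1 + tan²θ)/(2v₀²). With x = 56.7, y = −8.28, v₀ = 33.9, g = 9.80:
13.71 tan²θ − 56.7 tanθ + (5.428) = 0.
tanθ = [56.7 ± √(56.7² − 4 × 13.71 × (5.428))] / (2 × 13.71) = (56.7 ± 54.01) / 27.42, giving tanθ = 0.09805 or 4.038.
θ = 5.600° or 76.09°; the smaller is 5.600°.

5.60°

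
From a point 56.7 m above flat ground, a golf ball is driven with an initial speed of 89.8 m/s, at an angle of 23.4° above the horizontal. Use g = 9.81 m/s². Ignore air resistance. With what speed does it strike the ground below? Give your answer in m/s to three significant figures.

Resolve: vₓ = 89.80 cos 23.4° = 82.41 m/s and v_y0 = 89.80 sin 23.4° = 35.66 m/s.
The projectile lands when y = 56.7 + (35.66) t − ½·9.81·t² = 0. Positive root: t = (35.66 + √(35.66² + 2·9.81·56.7)) / 9.81 = (35.66 + 48.83) / 9.81 = 8.613 s.
Vertical velocity at impact: v_y = v_y0 − g t = 35.66 − 9.81 × 8.613 = −48.83 m/s.
Speed: |v| = √(vₓ² + v_y²) = √(82.41² + 48.83²) = 95.79 m/s.

95.8 m/s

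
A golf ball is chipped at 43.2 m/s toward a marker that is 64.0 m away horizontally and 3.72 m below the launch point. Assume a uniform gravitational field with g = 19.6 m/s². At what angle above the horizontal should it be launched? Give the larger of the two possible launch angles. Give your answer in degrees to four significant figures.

69.43°

Trajectory: y = x tanθ − g x² (1 + tan²θ)/(2v₀²). With x = 64.0, y = −3.72, v₀ = 43.2, g = 19.6:
21.51 tan²θ − 64.0 tanθ + (17.79) = 0.
tanθ = [64.0 ± √(64.0² − 4 × 21.51 × (17.79))] / (2 × 21.51) = (64.0 ± 50.65) / 43.02, giving tanθ = 0.3103 or 2.665.
θ = 17.24° or 69.43°; the larger is 69.43°.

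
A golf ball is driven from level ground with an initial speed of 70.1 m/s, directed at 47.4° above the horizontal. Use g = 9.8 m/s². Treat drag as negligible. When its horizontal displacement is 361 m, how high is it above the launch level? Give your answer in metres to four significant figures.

Components: vₓ = 70.10 cos 47.4° = 47.45 m/s, v_y0 = 70.10 sin 47.4° = 51.60 m/s.
x = vₓ t ⇒ t = 361/47.45 = 7.608 s.
Height: y = v_y0 t − ½ g t² = 51.60 × 7.608 − 4.900 × 7.608² = 392.6 − 283.6 = 109.0 m.

109.0 m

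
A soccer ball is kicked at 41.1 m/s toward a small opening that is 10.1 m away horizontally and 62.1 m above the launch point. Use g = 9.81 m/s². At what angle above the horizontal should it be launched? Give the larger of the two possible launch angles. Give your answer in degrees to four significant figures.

87.80°

Trajectory: y = x tanθ − g x² (1 + tan²θ)/(2v₀²). With x = 10.1, y = 62.1, v₀ = 41.1, g = 9.81:
0.2962 tan²θ − 10.1 tanθ + (62.40) = 0.
tanθ = [10.1 ± √(10.1² − 4 × 0.2962 × (62.40))] / (2 × 0.2962) = (10.1 ± 5.299) / 0.5924, giving tanθ = 8.104 or 25.99.
θ = 82.97° or 87.80°; the larger is 87.80°.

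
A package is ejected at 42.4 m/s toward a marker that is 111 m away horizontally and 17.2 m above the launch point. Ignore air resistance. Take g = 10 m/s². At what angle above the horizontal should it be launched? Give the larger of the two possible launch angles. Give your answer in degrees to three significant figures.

69.5°

Trajectory: y = x tanθ − g x² (1 + tan²θ)/(2v₀²). With x = 111, y = 17.2, v₀ = 42.4, g = 10.0:
34.27 tan²θ − 111 tanθ + (51.47) = 0.
tanθ = [111 ± √(111² − 4 × 34.27 × (51.47))] / (2 × 34.27) = (111 ± 72.57) / 68.54, giving tanθ = 0.5607 or 2.678.
θ = 29.28° or 69.53°; the larger is 69.53°.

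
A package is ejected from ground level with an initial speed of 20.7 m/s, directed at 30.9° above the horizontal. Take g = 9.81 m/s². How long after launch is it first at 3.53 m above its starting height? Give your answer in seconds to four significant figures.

vₓ = 20.70 cos 30.9° = 17.76 m/s; v_y0 = 20.70 sin 30.9° = 10.63 m/s.
Height y(t) = 10.63 t − 4.905 t² = 3.53 gives 4.905 t² − 10.63 t + 3.53 = 0.
Quadratic formula: t = (10.63 ± √43.745) / 9.81 = (10.63 ± 6.614) / 9.81 → t = 0.4094 s or 1.758 s.
The first (ascending) time is 0.4094 s.

0.4094 s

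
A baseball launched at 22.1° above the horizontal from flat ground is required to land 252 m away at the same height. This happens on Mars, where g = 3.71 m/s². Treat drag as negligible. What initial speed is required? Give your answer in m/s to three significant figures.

36.6 m/s

On level ground R = v₀² sin 2θ / g ⇒ v₀ = √(gR / sin 2θ).
v₀ = √(3.71 × 252 / sin 44.20°) = √(934.9 / 0.6972) = √1341.0 = 36.62 m/s.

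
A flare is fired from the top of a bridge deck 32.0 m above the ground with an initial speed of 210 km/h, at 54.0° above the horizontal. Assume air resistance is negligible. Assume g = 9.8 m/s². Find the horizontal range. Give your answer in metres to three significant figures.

Convert: 210 km/h = 210/3.6 = 58.33 m/s.
Components: vₓ = 58.33 cos 54.0° = 34.29 m/s, v_y0 = 58.33 sin 54.0° = 47.19 m/s.
Vertical motion (up positive, ground at y = 0): 4.900 t² − (47.19) t − 32.0 = 0, so t = (47.19 + √(47.19² + 2·9.80·32.0)) / 9.80 = (47.19 + 53.43) / 9.80 = 10.27 s.
Horizontal distance: R = vₓ t = 34.29 × 10.27 = 352.0 m.

352 m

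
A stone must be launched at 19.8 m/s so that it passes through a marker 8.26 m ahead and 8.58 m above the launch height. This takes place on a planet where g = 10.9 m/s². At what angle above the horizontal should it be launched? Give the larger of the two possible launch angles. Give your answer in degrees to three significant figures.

82.2°

Trajectory: y = x tanθ − g x² (1 + tan²θ)/(2v₀²). With x = 8.26, y = 8.58, v₀ = 19.8, g = 10.9:
0.9485 tan²θ − 8.26 tanθ + (9.528) = 0.
tanθ = [8.26 ± √(8.26² − 4 × 0.9485 × (9.528))] / (2 × 0.9485) = (8.26 ± 5.664) / 1.897, giving tanθ = 1.369 or 7.340.
θ = 53.85° or 82.24°; the larger is 82.24°.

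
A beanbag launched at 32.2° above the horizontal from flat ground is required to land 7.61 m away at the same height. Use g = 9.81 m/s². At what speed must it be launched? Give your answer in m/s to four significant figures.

Level-ground range: R = v₀² sin(2θ)/g, so v₀ = √(gR / sin 2θ).
v₀ = √(9.81 × 7.61 / sin 64.40°) = √(74.65 / 0.9018) = √82.780 = 9.098 m/s.

9.098 m/s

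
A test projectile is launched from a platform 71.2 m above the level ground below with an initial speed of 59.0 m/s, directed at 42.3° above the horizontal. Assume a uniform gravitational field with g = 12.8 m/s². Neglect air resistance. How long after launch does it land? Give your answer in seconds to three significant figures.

Resolve: vₓ = 59.00 cos 42.3° = 43.64 m/s and v_y0 = 59.00 sin 42.3° = 39.71 m/s.
With up positive and y = 0 at the ground: y(t) = 71.2 + (39.71) t − 6.400 t². Setting y = 0 and taking the positive root: t = [39.71 + √(39.71² + 2·12.8·71.2)] / 12.8 = (39.71 + 58.30) / 12.8 = 7.657 s.

7.66 s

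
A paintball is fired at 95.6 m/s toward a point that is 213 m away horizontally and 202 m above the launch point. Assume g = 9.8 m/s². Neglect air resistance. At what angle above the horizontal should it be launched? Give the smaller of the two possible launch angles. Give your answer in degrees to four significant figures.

Trajectory: y = x tanθ − g x² (1 + tan²θ)/(2v₀²). With x = 213, y = 202, v₀ = 95.6, g = 9.80:
24.32 tan²θ − 213 tanθ + (226.3) = 0.
tanθ = [213 ± √(213² − 4 × 24.32 × (226.3))] / (2 × 24.32) = (213 ± 152.8) / 48.65, giving tanθ = 1.237 or 7.519.
θ = 51.06° or 82.42°; the smaller is 51.06°.

51.06°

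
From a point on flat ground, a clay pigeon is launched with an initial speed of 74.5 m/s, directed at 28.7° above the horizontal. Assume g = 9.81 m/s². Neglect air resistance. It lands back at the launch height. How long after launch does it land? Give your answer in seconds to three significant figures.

7.29 s

Resolve: vₓ = 74.50 cos 28.7° = 65.35 m/s and v_y0 = 74.50 sin 28.7° = 35.78 m/s.
It returns to y = 0 when t = 2 v_y0 / g = 2(35.78)/9.81 = 7.294 s.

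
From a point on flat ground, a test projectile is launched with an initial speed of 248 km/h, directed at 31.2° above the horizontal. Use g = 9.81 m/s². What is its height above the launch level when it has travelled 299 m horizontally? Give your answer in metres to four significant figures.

54.79 m

Convert: 248 km/h = 248/3.6 = 68.89 m/s.
Resolve: vₓ = 68.89 cos 31.2° = 58.93 m/s and v_y0 = 68.89 sin 31.2° = 35.69 m/s.
Time to reach x = 299 m: t = x/vₓ = 299/58.93 = 5.074 s.
Height: y = v_y0 t − ½ g t² = 35.69 × 5.074 − 4.905 × 5.074² = 181.1 − 126.3 = 54.79 m.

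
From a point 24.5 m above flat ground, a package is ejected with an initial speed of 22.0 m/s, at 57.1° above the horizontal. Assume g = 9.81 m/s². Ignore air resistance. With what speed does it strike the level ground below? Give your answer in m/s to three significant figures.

31.1 m/s

Horizontal component vₓ = 22.00 cos 57.1° = 11.95 m/s; vertical v_y0 = 22.00 sin 57.1° = 18.47 m/s.
The projectile lands when y = 24.5 + (18.47) t − ½·9.81·t² = 0. Positive root: t = (18.47 + √(18.47² + 2·9.81·24.5)) / 9.81 = (18.47 + 28.67) / 9.81 = 4.805 s.
Vertical velocity at impact: v_y = v_y0 − g t = 18.47 − 9.81 × 4.805 = −28.67 m/s.
Speed: |v| = √(vₓ² + v_y²) = √(11.95² + 28.67²) = 31.06 m/s.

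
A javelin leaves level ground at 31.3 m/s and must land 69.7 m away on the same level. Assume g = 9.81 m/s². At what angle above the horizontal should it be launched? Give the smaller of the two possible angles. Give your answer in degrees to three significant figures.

22.1°

Level-ground range R = v₀² sin(2θ)/g ⇒ sin(2θ) = gR/v₀² = 9.81 × 69.7 / 31.3² = 0.6979.
2θ = 44.26° or 180° − 44.26° = 135.7°, so θ = 22.13° or 67.87°.
The smaller angle is 22.13°.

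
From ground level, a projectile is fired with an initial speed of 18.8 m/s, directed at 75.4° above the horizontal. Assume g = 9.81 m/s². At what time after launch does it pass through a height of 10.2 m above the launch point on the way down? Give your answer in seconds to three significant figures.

3.02 s

Resolve: vₓ = 18.80 cos 75.4° = 4.739 m/s and v_y0 = 18.80 sin 75.4° = 18.19 m/s.
Set y = v_y0 t − ½ g t² = 10.2: 4.905 t² − 18.19 t + 10.2 = 0.
Quadratic formula: t = (18.19 ± √130.86) / 9.81 = (18.19 ± 11.44) / 9.81 → t = 0.6884 s or 3.021 s.
The descending-branch root is 3.021 s.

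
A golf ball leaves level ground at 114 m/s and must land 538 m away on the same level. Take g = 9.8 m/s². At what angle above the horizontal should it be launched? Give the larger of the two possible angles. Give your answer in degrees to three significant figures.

78.0°

R = v₀² sin 2θ / g gives sin 2θ = gR/v₀² = 9.80·538/114² = 0.4057.
2θ = 23.93° or 180° − 23.93° = 156.1°, so θ = 11.97° or 78.03°.
The larger angle is 78.03°.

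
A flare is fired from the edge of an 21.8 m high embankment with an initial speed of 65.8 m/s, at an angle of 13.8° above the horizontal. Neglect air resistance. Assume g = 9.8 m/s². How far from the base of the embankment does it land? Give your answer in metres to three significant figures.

Components: vₓ = 65.80 cos 13.8° = 63.90 m/s, v_y0 = 65.80 sin 13.8° = 15.70 m/s.
With up positive and y = 0 at the ground: y(t) = 21.8 + (15.70) t − 4.900 t². Setting y = 0 and taking the positive root: t = [15.70 + √(15.70² + 2·9.80·21.8)] / 9.80 = (15.70 + 25.95) / 9.80 = 4.250 s.
Horizontal distance: R = vₓ t = 63.90 × 4.250 = 271.6 m.

272 m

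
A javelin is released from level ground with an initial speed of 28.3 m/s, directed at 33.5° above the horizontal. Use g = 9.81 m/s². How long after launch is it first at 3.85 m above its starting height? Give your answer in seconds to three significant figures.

0.269 s

Components: vₓ = 28.30 cos 33.5° = 23.60 m/s, v_y0 = 28.30 sin 33.5° = 15.62 m/s.
Height y(t) = 15.62 t − 4.905 t² = 3.85 gives 4.905 t² − 15.62 t + 3.85 = 0.
t = [15.62 ± √(15.62² − 2·9.81·3.85)] / 9.81 = (15.62 ± 12.98) / 9.81, so t = 0.2692 s or t = 2.915 s.
The first (ascending) time is 0.2692 s.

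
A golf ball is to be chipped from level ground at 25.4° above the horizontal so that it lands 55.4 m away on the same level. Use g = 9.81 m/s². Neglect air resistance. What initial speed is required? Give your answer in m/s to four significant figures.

On level ground R = v₀² sin 2θ / g ⇒ v₀ = √(gR / sin 2θ).
v₀ = √(9.81 × 55.4 / sin 50.80°) = √(543.5 / 0.7749) = √701.31 = 26.48 m/s.

26.48 m/s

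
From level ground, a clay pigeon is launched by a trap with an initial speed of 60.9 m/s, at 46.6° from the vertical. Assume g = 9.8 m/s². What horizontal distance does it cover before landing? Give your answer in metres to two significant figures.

380 m

Components: vₓ = 60.90 sin 46.6° = 44.25 m/s, v_y0 = 60.90 cos 46.6° = 41.84 m/s.
Time aloft: T = 2 v_y0 / g = 2 × 41.84 / 9.80 = 8.540 s.
Horizontal distance R = vₓ T = 44.25 × 8.540 = 377.9 m.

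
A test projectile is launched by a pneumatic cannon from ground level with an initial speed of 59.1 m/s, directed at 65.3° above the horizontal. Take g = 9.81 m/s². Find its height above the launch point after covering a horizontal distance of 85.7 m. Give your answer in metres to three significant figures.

Resolve: vₓ = 59.10 cos 65.3° = 24.70 m/s and v_y0 = 59.10 sin 65.3° = 53.69 m/s.
x = vₓ t ⇒ t = 85.7/24.70 = 3.470 s.
Height: y = v_y0 t − ½ g t² = 53.69 × 3.470 − 4.905 × 3.470² = 186.3 − 59.07 = 127.3 m.

127 m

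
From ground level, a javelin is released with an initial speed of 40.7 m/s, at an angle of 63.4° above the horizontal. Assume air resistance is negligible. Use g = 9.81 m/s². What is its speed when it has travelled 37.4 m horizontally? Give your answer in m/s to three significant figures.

24.4 m/s

vₓ = 40.70 cos 63.4° = 18.22 m/s; v_y0 = 40.70 sin 63.4° = 36.39 m/s.
x = vₓ t ⇒ t = 37.4/18.22 = 2.052 s.
Vertical velocity there: v_y = v_y0 − g t = 36.39 − 9.81 × 2.052 = 16.26 m/s.
Speed: √(vₓ² + v_y²) = √(18.22² + 16.26²) = 24.42 m/s.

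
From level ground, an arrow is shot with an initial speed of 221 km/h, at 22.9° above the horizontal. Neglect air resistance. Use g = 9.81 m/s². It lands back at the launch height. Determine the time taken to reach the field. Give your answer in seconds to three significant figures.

Convert: 221 km/h = 221/3.6 = 61.39 m/s.
Resolve: vₓ = 61.39 cos 22.9° = 56.55 m/s and v_y0 = 61.39 sin 22.9° = 23.89 m/s.
Time of flight on level ground: T = 2 v_y0 / g = 2 × 23.89 / 9.81 = 4.870 s.

4.87 s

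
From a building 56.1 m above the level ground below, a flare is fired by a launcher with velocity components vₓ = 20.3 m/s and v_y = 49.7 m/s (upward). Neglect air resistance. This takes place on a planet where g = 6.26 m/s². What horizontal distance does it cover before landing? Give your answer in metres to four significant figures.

Vertical motion (up positive, ground at y = 0): 3.130 t² − (49.70) t − 56.1 = 0, so t = (49.70 + √(49.70² + 2·6.26·56.1)) / 6.26 = (49.70 + 56.32) / 6.26 = 16.94 s.
Horizontal distance: R = vₓ t = 20.30 × 16.94 = 343.8 m.

343.8 m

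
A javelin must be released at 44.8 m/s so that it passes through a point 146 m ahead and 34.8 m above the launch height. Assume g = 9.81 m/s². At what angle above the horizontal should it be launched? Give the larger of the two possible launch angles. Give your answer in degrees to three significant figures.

62.8°

Trajectory: y = x tanθ − g x² (1 + tan²θ)/(2v₀²). With x = 146, y = 34.8, v₀ = 44.8, g = 9.81:
52.09 tan²θ − 146 tanθ + (86.89) = 0.
tanθ = [146 ± √(146² − 4 × 52.09 × (86.89))] / (2 × 52.09) = (146 ± 56.65) / 104.2, giving tanθ = 0.8576 or 1.945.
θ = 40.62° or 62.79°; the larger is 62.79°.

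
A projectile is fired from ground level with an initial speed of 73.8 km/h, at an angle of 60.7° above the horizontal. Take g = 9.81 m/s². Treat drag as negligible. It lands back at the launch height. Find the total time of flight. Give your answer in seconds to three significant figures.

Convert: 73.8 km/h = 73.8/3.6 = 20.50 m/s.
Resolve: vₓ = 20.50 cos 60.7° = 10.03 m/s and v_y0 = 20.50 sin 60.7° = 17.88 m/s.
Landing at launch height ⇒ T = 2 v_y0 / g = 2 × 17.88 / 9.81 = 3.645 s.

3.64 s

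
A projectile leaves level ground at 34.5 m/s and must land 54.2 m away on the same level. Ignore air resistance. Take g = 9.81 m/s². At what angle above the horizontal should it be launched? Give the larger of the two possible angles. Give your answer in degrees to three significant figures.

76.7°

R = v₀² sin 2θ / g gives sin 2θ = gR/v₀² = 9.81·54.2/34.5² = 0.4467.
2θ = 26.53° or 180° − 26.53° = 153.5°, so θ = 13.27° or 76.73°.
The larger angle is 76.73°.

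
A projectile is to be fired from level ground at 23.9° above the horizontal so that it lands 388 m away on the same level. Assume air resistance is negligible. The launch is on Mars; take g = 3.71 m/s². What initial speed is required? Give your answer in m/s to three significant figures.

44.1 m/s

From R = (v₀² / g) sin 2θ: v₀ = √(gR / sin 2θ).
v₀ = √(3.71 × 388 / sin 47.80°) = √(1439 / 0.7408) = √1943.1 = 44.08 m/s.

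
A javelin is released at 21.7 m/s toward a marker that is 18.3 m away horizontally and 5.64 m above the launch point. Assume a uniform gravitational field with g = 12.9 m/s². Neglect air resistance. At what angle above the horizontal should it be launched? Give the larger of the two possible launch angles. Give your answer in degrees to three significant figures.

Trajectory: y = x tanθ − g x² (1 + tan²θ)/(2v₀²). With x = 18.3, y = 5.64, v₀ = 21.7, g = 12.9:
4.587 tan²θ − 18.3 tanθ + (10.23) = 0.
tanθ = [18.3 ± √(18.3² − 4 × 4.587 × (10.23))] / (2 × 4.587) = (18.3 ± 12.13) / 9.174, giving tanθ = 0.6721 or 3.317.
θ = 33.90° or 73.22°; the larger is 73.22°.

73.2°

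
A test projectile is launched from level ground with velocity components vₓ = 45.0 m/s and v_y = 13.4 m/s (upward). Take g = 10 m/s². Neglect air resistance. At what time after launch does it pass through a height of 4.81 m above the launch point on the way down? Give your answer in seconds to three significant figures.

2.25 s

Require v_y0 t − ½ g t² = 4.81, i.e. 5.000 t² − 13.40 t + 4.81 = 0.
t = [13.40 ± √(13.40² − 2·10.0·4.81)] / 10.0 = (13.40 ± 9.130) / 10.0, so t = 0.4270 s or t = 2.253 s.
The descending-branch root is 2.253 s.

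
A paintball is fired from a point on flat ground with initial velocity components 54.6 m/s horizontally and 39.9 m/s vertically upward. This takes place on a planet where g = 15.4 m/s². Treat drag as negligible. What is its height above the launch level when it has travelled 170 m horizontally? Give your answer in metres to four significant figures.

49.59 m

Time to reach x = 170 m: t = x/vₓ = 170/54.60 = 3.114 s.
Height: y = v_y0 t − ½ g t² = 39.90 × 3.114 − 7.700 × 3.114² = 124.2 − 74.65 = 49.59 m.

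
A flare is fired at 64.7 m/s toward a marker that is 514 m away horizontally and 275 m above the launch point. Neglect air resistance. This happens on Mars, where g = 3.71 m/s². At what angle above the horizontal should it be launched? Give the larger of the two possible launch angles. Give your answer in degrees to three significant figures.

73.6°

Trajectory: y = x tanθ − g x² (1 + tan²θ)/(2v₀²). With x = 514, y = 275, v₀ = 64.7, g = 3.71:
117.1 tan²θ − 514 tanθ + (392.1) = 0.
tanθ = [514 ± √(514² − 4 × 117.1 × (392.1))] / (2 × 117.1) = (514 ± 283.9) / 234.1, giving tanθ = 0.9828 or 3.408.
θ = 44.50° or 73.64°; the larger is 73.64°.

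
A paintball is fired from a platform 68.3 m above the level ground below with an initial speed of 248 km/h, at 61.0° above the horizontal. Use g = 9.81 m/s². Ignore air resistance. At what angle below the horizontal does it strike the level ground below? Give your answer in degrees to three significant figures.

Convert: 248 km/h = 248/3.6 = 68.89 m/s.
Components: vₓ = 68.89 cos 61.0° = 33.40 m/s, v_y0 = 68.89 sin 61.0° = 60.25 m/s.
The projectile lands when y = 68.3 + (60.25) t − ½·9.81·t² = 0. Positive root: t = (60.25 + √(60.25² + 2·9.81·68.3)) / 9.81 = (60.25 + 70.50) / 9.81 = 13.33 s.
At impact: v_y = v_y0 − g t = −70.50 m/s; vₓ = 33.40 m/s.
Angle below horizontal: arctan(|v_y|/vₓ) = arctan(70.50/33.40) = 64.65°.

64.7°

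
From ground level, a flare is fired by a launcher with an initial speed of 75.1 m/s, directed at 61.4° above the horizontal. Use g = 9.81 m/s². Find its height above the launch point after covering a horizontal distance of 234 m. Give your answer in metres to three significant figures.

221 m

Resolve: vₓ = 75.10 cos 61.4° = 35.95 m/s and v_y0 = 75.10 sin 61.4° = 65.94 m/s.
At x = 234 m, t = x/vₓ = 234/35.95 = 6.509 s.
Height: y = v_y0 t − ½ g t² = 65.94 × 6.509 − 4.905 × 6.509² = 429.2 − 207.8 = 221.4 m.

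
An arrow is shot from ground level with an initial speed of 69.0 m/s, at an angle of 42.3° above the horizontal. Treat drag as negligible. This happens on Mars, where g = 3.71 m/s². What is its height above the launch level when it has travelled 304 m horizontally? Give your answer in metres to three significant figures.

Resolve: vₓ = 69.00 cos 42.3° = 51.03 m/s and v_y0 = 69.00 sin 42.3° = 46.44 m/s.
x = vₓ t ⇒ t = 304/51.03 = 5.957 s.
Height: y = v_y0 t − ½ g t² = 46.44 × 5.957 − 1.855 × 5.957² = 276.6 − 65.82 = 210.8 m.

211 m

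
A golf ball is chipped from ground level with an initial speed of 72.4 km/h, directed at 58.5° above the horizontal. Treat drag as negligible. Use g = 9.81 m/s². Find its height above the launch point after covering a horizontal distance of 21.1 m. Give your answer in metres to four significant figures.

Convert: 72.4 km/h = 72.4/3.6 = 20.11 m/s.
Components: vₓ = 20.11 cos 58.5° = 10.51 m/s, v_y0 = 20.11 sin 58.5° = 17.15 m/s.
x = vₓ t ⇒ t = 21.1/10.51 = 2.008 s.
Height: y = v_y0 t − ½ g t² = 17.15 × 2.008 − 4.905 × 2.008² = 34.43 − 19.78 = 14.66 m.

14.66 m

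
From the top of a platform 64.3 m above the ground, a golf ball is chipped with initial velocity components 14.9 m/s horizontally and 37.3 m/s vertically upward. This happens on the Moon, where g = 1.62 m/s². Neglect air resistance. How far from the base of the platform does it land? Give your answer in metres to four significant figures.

710.9 m

The projectile lands when y = 64.3 + (37.30) t − ½·1.62·t² = 0. Positive root: t = (37.30 + √(37.30² + 2·1.62·64.3)) / 1.62 = (37.30 + 40.00) / 1.62 = 47.71 s.
Horizontal distance: R = vₓ t = 14.90 × 47.71 = 710.9 m.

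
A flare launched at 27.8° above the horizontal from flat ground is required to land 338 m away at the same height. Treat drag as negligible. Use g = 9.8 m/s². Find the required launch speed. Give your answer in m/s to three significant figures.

On level ground R = v₀² sin 2θ / g ⇒ v₀ = √(gR / sin 2θ).
v₀ = √(9.80 × 338 / sin 55.60°) = √(3312 / 0.8251) = √4014.5 = 63.36 m/s.

63.4 m/s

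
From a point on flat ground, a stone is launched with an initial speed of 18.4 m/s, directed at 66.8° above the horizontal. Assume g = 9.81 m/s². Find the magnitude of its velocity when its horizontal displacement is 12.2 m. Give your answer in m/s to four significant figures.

7.260 m/s

Resolve: vₓ = 18.40 cos 66.8° = 7.249 m/s and v_y0 = 18.40 sin 66.8° = 16.91 m/s.
At x = 12.2 m, t = x/vₓ = 12.2/7.249 = 1.683 s.
Vertical velocity there: v_y = v_y0 − g t = 16.91 − 9.81 × 1.683 = 0.4009 m/s.
Speed: √(vₓ² + v_y²) = √(7.249² + 0.4009²) = 7.260 m/s.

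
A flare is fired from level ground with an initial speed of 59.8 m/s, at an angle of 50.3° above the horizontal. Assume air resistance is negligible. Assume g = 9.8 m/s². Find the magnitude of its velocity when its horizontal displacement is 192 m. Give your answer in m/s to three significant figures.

Resolve: vₓ = 59.80 cos 50.3° = 38.20 m/s and v_y0 = 59.80 sin 50.3° = 46.01 m/s.
Time to reach x = 192 m: t = x/vₓ = 192/38.20 = 5.026 s.
Vertical velocity there: v_y = v_y0 − g t = 46.01 − 9.80 × 5.026 = −3.249 m/s.
Speed: √(vₓ² + v_y²) = √(38.20² + 3.249²) = 38.34 m/s.

38.3 m/s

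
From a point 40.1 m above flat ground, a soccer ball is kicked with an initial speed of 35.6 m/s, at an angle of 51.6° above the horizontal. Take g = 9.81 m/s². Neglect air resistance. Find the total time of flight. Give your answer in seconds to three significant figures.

vₓ = 35.60 cos 51.6° = 22.11 m/s; v_y0 = 35.60 sin 51.6° = 27.90 m/s.
The projectile lands when y = 40.1 + (27.90) t − ½·9.81·t² = 0. Positive root: t = (27.90 + √(27.90² + 2·9.81·40.1)) / 9.81 = (27.90 + 39.56) / 9.81 = 6.877 s.

6.88 s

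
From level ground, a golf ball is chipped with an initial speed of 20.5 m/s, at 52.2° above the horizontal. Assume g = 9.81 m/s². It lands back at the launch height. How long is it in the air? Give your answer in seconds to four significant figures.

Components: vₓ = 20.50 cos 52.2° = 12.56 m/s, v_y0 = 20.50 sin 52.2° = 16.20 m/s.
Time of flight on level ground: T = 2 v_y0 / g = 2 × 16.20 / 9.81 = 3.302 s.

3.302 s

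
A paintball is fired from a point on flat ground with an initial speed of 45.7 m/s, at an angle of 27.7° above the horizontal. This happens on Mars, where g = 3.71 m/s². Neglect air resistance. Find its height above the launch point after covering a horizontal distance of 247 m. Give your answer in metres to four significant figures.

vₓ = 45.70 cos 27.7° = 40.46 m/s; v_y0 = 45.70 sin 27.7° = 21.24 m/s.
Time to reach x = 247 m: t = x/vₓ = 247/40.46 = 6.104 s.
Height: y = v_y0 t − ½ g t² = 21.24 × 6.104 − 1.855 × 6.104² = 129.7 − 69.12 = 60.55 m.

60.55 m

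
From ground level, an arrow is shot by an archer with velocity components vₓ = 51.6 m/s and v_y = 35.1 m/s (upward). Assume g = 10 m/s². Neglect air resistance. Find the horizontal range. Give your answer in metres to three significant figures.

362 m

Flight time T = 2 v_y0 / g = 7.020 s.
Horizontal distance R = vₓ T = 51.60 × 7.020 = 362.2 m.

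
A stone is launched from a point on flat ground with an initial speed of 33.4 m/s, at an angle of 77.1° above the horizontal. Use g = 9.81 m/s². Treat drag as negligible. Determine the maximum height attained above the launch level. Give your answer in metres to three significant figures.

Resolve: vₓ = 33.40 cos 77.1° = 7.457 m/s and v_y0 = 33.40 sin 77.1° = 32.56 m/s.
At the apex v_y = 0, so H = v_y0²/(2g) = 32.56²/19.62 = 54.02 m.

54.0 m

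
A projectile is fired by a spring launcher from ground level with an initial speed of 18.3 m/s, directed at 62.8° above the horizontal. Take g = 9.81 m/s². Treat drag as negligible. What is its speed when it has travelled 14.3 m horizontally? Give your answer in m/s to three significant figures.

Horizontal component vₓ = 18.30 cos 62.8° = 8.365 m/s; vertical v_y0 = 18.30 sin 62.8° = 16.28 m/s.
At x = 14.3 m, t = x/vₓ = 14.3/8.365 = 1.710 s.
Vertical velocity there: v_y = v_y0 − g t = 16.28 − 9.81 × 1.710 = −0.4941 m/s.
Speed: √(vₓ² + v_y²) = √(8.365² + 0.4941²) = 8.379 m/s.

8.38 m/s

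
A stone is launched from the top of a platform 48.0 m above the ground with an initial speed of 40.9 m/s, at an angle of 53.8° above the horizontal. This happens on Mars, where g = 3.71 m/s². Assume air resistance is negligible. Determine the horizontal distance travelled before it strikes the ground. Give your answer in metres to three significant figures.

462 m

Components: vₓ = 40.90 cos 53.8° = 24.16 m/s, v_y0 = 40.90 sin 53.8° = 33.00 m/s.
Vertical motion (up positive, ground at y = 0): 1.855 t² − (33.00) t − 48.0 = 0, so t = (33.00 + √(33.00² + 2·3.71·48.0)) / 3.71 = (33.00 + 38.02) / 3.71 = 19.14 s.
Horizontal distance: R = vₓ t = 24.16 × 19.14 = 462.4 m.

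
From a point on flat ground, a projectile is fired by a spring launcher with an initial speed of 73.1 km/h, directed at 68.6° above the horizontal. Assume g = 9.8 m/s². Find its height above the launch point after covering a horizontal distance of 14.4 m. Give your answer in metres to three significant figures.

Convert: 73.1 km/h = 73.1/3.6 = 20.31 m/s.
Horizontal component vₓ = 20.31 cos 68.6° = 7.409 m/s; vertical v_y0 = 20.31 sin 68.6° = 18.91 m/s.
At x = 14.4 m, t = x/vₓ = 14.4/7.409 = 1.944 s.
Height: y = v_y0 t − ½ g t² = 18.91 × 1.944 − 4.900 × 1.944² = 36.74 − 18.51 = 18.23 m.

18.2 m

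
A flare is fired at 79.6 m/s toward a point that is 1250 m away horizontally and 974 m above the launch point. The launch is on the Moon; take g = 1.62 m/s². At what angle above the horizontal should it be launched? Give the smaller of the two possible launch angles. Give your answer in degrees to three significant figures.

49.0°

Trajectory: y = x tanθ − g x² (1 + tan²θ)/(2v₀²). With x = 1250, y = 974, v₀ = 79.6, g = 1.62:
199.7 tan²θ − 1250 tanθ + (1174) = 0.
tanθ = [1250 ± √(1250² − 4 × 199.7 × (1174))] / (2 × 199.7) = (1250 ± 790.4) / 399.5, giving tanθ = 1.151 or 5.107.
θ = 49.00° or 78.92°; the smaller is 49.00°.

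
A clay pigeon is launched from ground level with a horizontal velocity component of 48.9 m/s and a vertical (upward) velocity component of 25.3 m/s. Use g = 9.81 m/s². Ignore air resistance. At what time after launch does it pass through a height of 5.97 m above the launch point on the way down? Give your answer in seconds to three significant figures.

Set y = v_y0 t − ½ g t² = 5.97: 4.905 t² − 25.30 t + 5.97 = 0.
t = [25.30 ± √(25.30² − 2·9.81·5.97)] / 9.81 = (25.30 ± 22.87) / 9.81, so t = 0.2479 s or t = 4.910 s.
The descending-branch root is 4.910 s.

4.91 s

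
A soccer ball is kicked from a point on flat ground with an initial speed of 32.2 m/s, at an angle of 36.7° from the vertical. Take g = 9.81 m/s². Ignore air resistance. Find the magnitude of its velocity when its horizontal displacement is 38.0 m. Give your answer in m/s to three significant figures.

Horizontal component vₓ = 32.20 sin 36.7° = 19.24 m/s; vertical v_y0 = 32.20 cos 36.7° = 25.82 m/s.
At x = 38.0 m, t = x/vₓ = 38.0/19.24 = 1.975 s.
Vertical velocity there: v_y = v_y0 − g t = 25.82 − 9.81 × 1.975 = 6.445 m/s.
Speed: √(vₓ² + v_y²) = √(19.24² + 6.445²) = 20.29 m/s.

20.3 m/s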